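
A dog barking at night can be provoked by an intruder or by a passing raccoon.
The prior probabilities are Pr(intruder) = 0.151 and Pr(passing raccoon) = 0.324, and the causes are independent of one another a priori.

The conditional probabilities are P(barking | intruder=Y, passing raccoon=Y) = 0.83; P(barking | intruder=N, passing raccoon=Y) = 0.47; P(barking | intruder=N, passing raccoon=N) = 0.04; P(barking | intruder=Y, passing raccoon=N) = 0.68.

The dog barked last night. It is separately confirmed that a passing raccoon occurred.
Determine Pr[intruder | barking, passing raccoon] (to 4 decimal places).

P(barking | passing raccoon) = 0.47*0.849 + 0.83*0.151 = 0.399030 + 0.125330 = 0.524360
Restricting to configurations with intruder present: 0.83*0.151 = 0.125330.
Hence the posterior is 0.125330/0.524360 ≈ 0.2390.

Pr[intruder | barking, passing raccoon] ≈ 0.2390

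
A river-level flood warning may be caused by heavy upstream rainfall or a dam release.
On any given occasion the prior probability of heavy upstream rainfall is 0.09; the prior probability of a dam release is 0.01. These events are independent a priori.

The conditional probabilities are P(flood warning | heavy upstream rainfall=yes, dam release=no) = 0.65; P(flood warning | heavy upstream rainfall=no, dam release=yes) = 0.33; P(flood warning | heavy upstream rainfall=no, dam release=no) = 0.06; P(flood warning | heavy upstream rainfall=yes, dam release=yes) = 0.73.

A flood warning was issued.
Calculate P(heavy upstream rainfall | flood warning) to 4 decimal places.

By total probability over the 4 (heavy upstream rainfall, dam release) configurations:
  P(flood warning) = 0.06*0.91*0.99 + 0.33*0.91*0.01 + 0.65*0.09*0.99 + 0.73*0.09*0.01
        = 0.054054 + 0.003003 + 0.057915 + 0.000657 = 0.115629
Configurations with heavy upstream rainfall contribute 0.058572, so
  P(heavy upstream rainfall | flood warning) = 0.058572 / 0.115629 ≈ 0.5066

P(heavy upstream rainfall | flood warning) ≈ 0.5066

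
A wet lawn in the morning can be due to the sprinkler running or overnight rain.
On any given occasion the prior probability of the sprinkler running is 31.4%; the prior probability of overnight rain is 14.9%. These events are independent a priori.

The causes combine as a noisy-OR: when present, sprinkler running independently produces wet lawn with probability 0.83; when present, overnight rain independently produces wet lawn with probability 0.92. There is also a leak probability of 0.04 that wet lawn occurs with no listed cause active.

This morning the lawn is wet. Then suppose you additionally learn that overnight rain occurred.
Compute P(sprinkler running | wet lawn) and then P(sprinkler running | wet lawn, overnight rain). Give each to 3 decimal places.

Under noisy-OR, P(wet lawn | causes) = 1 − (1−0.04)·∏(1−qᵢ) over the active causes.
P(wet lawn) = 0.04×0.686×0.851 + 0.9232×0.686×0.149 + 0.8368×0.314×0.851 + 0.986944×0.314×0.149 = 0.023351 + 0.094364 + 0.223605 + 0.046175 = 0.387495
Restricting to configurations with sprinkler running present: 0.223605 + 0.046175 = 0.269780.
So P(sprinkler running | wet lawn) = 0.269780/0.387495 ≈ 0.696.

Now also conditioning on overnight rain=true:
P(wet lawn | overnight rain) = 0.9232·0.686 + 0.986944·0.314 = 0.633315 + 0.309900 = 0.943215
Restricting to configurations with sprinkler running present: 0.986944·0.314 = 0.309900.
Hence the posterior is 0.309900/0.943215 ≈ 0.329.
This is intercausal reasoning (explaining away): once overnight rain accounts for the wet lawn, sprinkler running becomes less likely.

P(sprinkler running | wet lawn) ≈ 0.696; P(sprinkler running | wet lawn, overnight rain) ≈ 0.329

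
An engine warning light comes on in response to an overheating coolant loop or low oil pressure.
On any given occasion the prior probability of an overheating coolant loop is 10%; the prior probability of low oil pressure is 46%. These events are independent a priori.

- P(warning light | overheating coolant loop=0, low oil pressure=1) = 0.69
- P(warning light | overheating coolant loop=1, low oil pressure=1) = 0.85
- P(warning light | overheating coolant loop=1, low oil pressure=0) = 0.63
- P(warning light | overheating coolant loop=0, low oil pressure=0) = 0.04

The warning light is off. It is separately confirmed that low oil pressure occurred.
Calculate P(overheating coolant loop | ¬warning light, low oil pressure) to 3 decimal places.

P(overheating coolant loop | ¬warning light, low oil pressure) ≈ 0.051

P(¬warning light | low oil pressure) = 0.31×0.9 + 0.15×0.1 = 0.279000 + 0.015000 = 0.294000
Of this, 0.015000 comes from 0.15×0.1 (the overheating coolant loop=true cases).
P(overheating coolant loop | ¬warning light, low oil pressure) = 0.015000 / 0.294000 ≈ 0.051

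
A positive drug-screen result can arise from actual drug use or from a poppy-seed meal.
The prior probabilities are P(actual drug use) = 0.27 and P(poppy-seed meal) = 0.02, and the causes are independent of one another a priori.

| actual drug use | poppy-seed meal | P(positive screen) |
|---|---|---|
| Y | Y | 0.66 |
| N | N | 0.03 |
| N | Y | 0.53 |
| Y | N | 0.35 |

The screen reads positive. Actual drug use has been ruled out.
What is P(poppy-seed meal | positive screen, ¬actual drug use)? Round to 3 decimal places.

P(poppy-seed meal | positive screen, ¬actual drug use) ≈ 0.265

P(positive screen | ¬actual drug use) = 0.03*0.98 + 0.53*0.02 = 0.029400 + 0.010600 = 0.040000
Of this, 0.010600 comes from 0.53*0.02 (the poppy-seed meal=true cases).
So P(poppy-seed meal | positive screen, ¬actual drug use) = 0.010600/0.040000 ≈ 0.265.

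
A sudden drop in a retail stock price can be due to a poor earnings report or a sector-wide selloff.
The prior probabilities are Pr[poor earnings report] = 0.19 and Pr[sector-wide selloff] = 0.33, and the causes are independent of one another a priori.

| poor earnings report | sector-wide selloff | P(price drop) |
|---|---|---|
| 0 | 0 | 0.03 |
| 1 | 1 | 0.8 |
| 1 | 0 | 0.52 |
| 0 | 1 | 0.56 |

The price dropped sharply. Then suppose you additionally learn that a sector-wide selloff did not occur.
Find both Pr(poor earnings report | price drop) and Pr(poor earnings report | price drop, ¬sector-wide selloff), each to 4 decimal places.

Pr(poor earnings report | price drop) ≈ 0.4121; Pr(poor earnings report | price drop, ¬sector-wide selloff) ≈ 0.8026

P(price drop) = 0.03·0.81·0.67 + 0.56·0.81·0.33 + 0.52·0.19·0.67 + 0.8·0.19·0.33 = 0.016281 + 0.149688 + 0.066196 + 0.050160 = 0.282325
Of this, 0.116356 comes from 0.066196 + 0.050160 (the poor earnings report=true cases).
So P(poor earnings report | price drop) = 0.116356/0.282325 ≈ 0.4121.

Now also conditioning on sector-wide selloff≠true:
P(price drop | ¬sector-wide selloff) = 0.03×0.81 + 0.52×0.19 = 0.024300 + 0.098800 = 0.123100
The poor earnings report-present share is 0.52×0.19 = 0.098800.
P(poor earnings report | price drop, ¬sector-wide selloff) = 0.098800 / 0.123100 ≈ 0.8026
Ruling out sector-wide selloff raises the posterior on poor earnings report — the flip side of explaining away.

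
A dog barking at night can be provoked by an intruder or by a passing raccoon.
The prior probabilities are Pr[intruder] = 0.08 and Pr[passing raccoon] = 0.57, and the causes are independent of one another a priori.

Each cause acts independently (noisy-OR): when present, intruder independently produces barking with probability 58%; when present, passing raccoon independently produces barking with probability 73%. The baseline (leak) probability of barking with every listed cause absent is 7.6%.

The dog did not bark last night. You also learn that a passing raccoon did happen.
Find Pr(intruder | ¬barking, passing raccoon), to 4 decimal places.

Under noisy-OR, P(barking | causes) = 1 − (1−0.076)·∏(1−qᵢ) over the active causes.
Numerator (weight on configurations with intruder): 0.104782×0.08 = 0.008383
Denominator P(¬barking | passing raccoon): 0.24948×0.92 + 0.104782×0.08 = 0.237905
Posterior = 0.008383 / 0.237905 ≈ 0.0352

Pr(intruder | ¬barking, passing raccoon) ≈ 0.0352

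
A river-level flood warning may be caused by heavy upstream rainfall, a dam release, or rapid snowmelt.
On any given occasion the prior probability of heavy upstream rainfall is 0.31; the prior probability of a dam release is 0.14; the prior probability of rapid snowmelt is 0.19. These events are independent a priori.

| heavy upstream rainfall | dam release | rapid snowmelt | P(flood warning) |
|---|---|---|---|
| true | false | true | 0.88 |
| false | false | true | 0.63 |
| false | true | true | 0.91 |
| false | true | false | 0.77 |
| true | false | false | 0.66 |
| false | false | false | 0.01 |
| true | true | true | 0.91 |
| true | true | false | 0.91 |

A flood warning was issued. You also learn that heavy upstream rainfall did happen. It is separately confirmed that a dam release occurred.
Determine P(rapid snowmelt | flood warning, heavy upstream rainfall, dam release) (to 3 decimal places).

P(rapid snowmelt | flood warning, heavy upstream rainfall, dam release) ≈ 0.190

P(flood warning | heavy upstream rainfall, dam release) = 0.91·0.81 + 0.91·0.19 = 0.737100 + 0.172900 = 0.910000
The rapid snowmelt-present share is 0.91·0.19 = 0.172900.
So P(rapid snowmelt | flood warning, heavy upstream rainfall, dam release) = 0.172900/0.910000 ≈ 0.190.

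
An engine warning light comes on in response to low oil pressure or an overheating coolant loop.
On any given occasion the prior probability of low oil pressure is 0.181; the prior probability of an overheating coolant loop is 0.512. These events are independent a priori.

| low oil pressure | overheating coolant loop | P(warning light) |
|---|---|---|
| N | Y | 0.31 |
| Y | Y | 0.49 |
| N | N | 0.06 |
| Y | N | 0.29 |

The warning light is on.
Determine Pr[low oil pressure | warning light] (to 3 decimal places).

Pr[low oil pressure | warning light] ≈ 0.316

By total probability over the 4 (low oil pressure, overheating coolant loop) configurations:
  P(warning light) = 0.06·0.819·0.488 + 0.31·0.819·0.512 + 0.29·0.181·0.488 + 0.49·0.181·0.512
        = 0.023980 + 0.129992 + 0.025615 + 0.045409 = 0.224996
Configurations with low oil pressure contribute 0.071024, so
  P(low oil pressure | warning light) = 0.071024 / 0.224996 ≈ 0.316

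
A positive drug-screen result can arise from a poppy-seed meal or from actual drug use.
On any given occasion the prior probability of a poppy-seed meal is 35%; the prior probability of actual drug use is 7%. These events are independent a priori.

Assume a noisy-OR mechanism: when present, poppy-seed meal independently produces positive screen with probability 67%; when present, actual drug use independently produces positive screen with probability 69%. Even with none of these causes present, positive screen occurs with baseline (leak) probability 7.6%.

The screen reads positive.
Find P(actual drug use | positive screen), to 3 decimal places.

P(actual drug use | positive screen) ≈ 0.167

Under noisy-OR, P(positive screen | causes) = 1 − (1−0.076)·∏(1−qᵢ) over the active causes.
Enumerate the 4 (poppy-seed meal, actual drug use) configurations and weight by the priors:
  P(positive screen) = 0.076·0.65·0.93 + 0.71356·0.65·0.07 + 0.69508·0.35·0.93 + 0.905475·0.35·0.07
        = 0.045942 + 0.032467 + 0.226249 + 0.022184 = 0.326842
The terms with actual drug use present sum to 0.054651, so
  P(actual drug use | positive screen) = 0.054651 / 0.326842 ≈ 0.167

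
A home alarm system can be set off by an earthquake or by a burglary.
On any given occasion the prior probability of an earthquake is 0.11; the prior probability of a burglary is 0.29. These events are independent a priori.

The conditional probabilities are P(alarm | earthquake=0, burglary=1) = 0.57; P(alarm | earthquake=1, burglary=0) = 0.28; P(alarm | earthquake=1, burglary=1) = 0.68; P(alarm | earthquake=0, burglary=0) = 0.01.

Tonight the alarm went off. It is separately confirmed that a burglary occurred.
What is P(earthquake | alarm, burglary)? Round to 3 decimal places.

P(earthquake | alarm, burglary) ≈ 0.129

Enumerate both values of earthquake and weight by the priors:
  P(alarm | burglary) = 0.57*0.89 + 0.68*0.11
        = 0.507300 + 0.074800 = 0.582100
Configurations with earthquake contribute 0.074800, so
  P(earthquake | alarm, burglary) = 0.074800 / 0.582100 ≈ 0.129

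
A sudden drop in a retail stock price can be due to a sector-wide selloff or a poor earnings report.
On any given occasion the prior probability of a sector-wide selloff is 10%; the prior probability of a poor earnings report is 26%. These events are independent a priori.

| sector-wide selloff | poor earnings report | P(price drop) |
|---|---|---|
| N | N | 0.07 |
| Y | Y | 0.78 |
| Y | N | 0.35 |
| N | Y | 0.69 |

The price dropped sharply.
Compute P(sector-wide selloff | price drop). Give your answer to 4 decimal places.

P(sector-wide selloff | price drop) ≈ 0.1816

P(price drop) = 0.07×0.9×0.74 + 0.69×0.9×0.26 + 0.35×0.1×0.74 + 0.78×0.1×0.26 = 0.046620 + 0.161460 + 0.025900 + 0.020280 = 0.254260
The sector-wide selloff-present share is 0.025900 + 0.020280 = 0.046180.
P(sector-wide selloff | price drop) = 0.046180 / 0.254260 ≈ 0.1816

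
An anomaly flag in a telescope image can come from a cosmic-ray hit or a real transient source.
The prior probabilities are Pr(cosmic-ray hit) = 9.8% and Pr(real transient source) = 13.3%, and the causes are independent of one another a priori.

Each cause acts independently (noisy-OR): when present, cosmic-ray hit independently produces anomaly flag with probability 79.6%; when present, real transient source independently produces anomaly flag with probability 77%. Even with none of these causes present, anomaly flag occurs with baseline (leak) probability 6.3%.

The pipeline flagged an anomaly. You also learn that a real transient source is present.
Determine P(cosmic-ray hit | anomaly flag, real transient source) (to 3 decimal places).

P(cosmic-ray hit | anomaly flag, real transient source) ≈ 0.117

Under noisy-OR, P(anomaly flag | causes) = 1 − (1−0.063)·∏(1−qᵢ) over the active causes.
P(anomaly flag | real transient source) = 0.78449·0.902 + 0.956036·0.098 = 0.707610 + 0.093692 = 0.801302
The cosmic-ray hit-present share is 0.956036·0.098 = 0.093692.
Hence the posterior is 0.093692/0.801302 ≈ 0.117.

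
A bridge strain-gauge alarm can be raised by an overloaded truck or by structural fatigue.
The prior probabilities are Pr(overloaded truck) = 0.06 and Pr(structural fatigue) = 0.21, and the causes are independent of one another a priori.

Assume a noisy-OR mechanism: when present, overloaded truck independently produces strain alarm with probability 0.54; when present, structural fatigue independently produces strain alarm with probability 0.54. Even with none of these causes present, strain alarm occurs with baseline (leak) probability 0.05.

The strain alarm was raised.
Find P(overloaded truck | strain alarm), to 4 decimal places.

P(overloaded truck | strain alarm) ≈ 0.1986

Under noisy-OR, P(strain alarm | causes) = 1 − (1−0.05)·∏(1−qᵢ) over the active causes.
P(strain alarm) = 0.05×0.94×0.79 + 0.563×0.94×0.21 + 0.563×0.06×0.79 + 0.79898×0.06×0.21 = 0.037130 + 0.111136 + 0.026686 + 0.010067 = 0.185019
Of this, 0.036753 comes from 0.026686 + 0.010067 (the overloaded truck=true cases).
Hence the posterior is 0.036753/0.185019 ≈ 0.1986.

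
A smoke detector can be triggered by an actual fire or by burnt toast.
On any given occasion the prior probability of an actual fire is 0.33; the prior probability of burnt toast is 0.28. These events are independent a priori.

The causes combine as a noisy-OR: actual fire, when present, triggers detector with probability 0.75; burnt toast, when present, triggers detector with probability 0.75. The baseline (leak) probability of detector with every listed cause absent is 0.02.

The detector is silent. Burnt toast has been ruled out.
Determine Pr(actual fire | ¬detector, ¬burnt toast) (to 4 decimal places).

Under noisy-OR, P(detector | causes) = 1 − (1−0.02)·∏(1−qᵢ) over the active causes.
P(¬detector | ¬burnt toast) = 0.98·0.67 + 0.245·0.33 = 0.656600 + 0.080850 = 0.737450
Restricting to configurations with actual fire present: 0.245·0.33 = 0.080850.
P(actual fire | ¬detector, ¬burnt toast) = 0.080850 / 0.737450 ≈ 0.1096

Pr(actual fire | ¬detector, ¬burnt toast) ≈ 0.1096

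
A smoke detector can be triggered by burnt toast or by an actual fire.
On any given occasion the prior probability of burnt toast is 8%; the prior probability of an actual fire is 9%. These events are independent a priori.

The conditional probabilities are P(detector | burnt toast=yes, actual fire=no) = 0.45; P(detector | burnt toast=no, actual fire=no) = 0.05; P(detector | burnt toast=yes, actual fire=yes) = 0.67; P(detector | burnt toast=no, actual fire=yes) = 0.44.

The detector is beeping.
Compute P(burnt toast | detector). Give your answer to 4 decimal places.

Sum P(detector|·) weighted by the priors over the 4 (burnt toast, actual fire) configurations:
  P(detector) = 0.05×0.92×0.91 + 0.44×0.92×0.09 + 0.45×0.08×0.91 + 0.67×0.08×0.09
        = 0.041860 + 0.036432 + 0.032760 + 0.004824 = 0.115876
Keeping only the burnt toast-present terms gives 0.037584, so
  P(burnt toast | detector) = 0.037584 / 0.115876 ≈ 0.3243

P(burnt toast | detector) ≈ 0.3243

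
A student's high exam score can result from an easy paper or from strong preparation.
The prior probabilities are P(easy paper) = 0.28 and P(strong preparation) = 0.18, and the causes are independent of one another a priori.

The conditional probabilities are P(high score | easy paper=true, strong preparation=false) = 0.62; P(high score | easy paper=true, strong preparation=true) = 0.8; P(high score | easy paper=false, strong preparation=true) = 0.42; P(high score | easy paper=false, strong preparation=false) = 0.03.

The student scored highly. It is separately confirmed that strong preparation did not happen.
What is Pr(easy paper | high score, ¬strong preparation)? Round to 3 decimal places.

Numerator (weight on configurations with easy paper): 0.62*0.28 = 0.173600
Normalizer over all consistent configurations: 0.03*0.72 + 0.62*0.28 = 0.195200
Posterior = 0.173600 / 0.195200 ≈ 0.889

Pr(easy paper | high score, ¬strong preparation) ≈ 0.889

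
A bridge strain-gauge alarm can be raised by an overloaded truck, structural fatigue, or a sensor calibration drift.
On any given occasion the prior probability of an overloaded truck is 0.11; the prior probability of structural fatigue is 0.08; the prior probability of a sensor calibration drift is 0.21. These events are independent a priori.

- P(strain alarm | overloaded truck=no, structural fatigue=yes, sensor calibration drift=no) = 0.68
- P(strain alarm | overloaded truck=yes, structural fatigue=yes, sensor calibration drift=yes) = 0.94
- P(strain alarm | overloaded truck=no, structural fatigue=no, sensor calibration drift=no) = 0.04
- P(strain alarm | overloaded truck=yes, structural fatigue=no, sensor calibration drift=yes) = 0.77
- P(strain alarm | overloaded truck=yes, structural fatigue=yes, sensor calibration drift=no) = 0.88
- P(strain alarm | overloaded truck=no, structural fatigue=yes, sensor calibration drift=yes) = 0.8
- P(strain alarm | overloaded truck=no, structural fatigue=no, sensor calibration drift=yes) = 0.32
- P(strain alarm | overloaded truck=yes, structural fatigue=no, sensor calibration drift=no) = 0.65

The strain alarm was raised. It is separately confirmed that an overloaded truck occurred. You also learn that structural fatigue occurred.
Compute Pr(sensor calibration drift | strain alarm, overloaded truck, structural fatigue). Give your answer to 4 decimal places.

Pr(sensor calibration drift | strain alarm, overloaded truck, structural fatigue) ≈ 0.2212

Weight on sensor calibration drift=true, given the evidence: 0.94*0.21 = 0.197400
Normalizer over all consistent configurations: 0.88*0.79 + 0.94*0.21 = 0.892600
P(sensor calibration drift | strain alarm, overloaded truck, structural fatigue) = 0.197400/0.892600 ≈ 0.2212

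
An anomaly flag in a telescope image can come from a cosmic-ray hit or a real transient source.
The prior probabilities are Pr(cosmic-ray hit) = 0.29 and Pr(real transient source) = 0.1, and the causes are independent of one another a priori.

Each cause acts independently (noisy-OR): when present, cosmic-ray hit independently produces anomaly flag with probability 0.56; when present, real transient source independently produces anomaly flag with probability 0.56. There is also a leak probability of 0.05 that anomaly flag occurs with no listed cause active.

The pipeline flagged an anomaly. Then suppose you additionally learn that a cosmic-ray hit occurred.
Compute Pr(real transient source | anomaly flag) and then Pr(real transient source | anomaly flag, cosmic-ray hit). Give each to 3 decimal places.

Under noisy-OR, P(anomaly flag | causes) = 1 − (1−0.05)·∏(1−qᵢ) over the active causes.
For the numerator, keep only real transient source=true terms: 0.041322 + 0.023666 = 0.064988
Normalizer over all consistent configurations: 0.05×0.71×0.9 + 0.582×0.71×0.1 + 0.582×0.29×0.9 + 0.81608×0.29×0.1 = 0.248840
Posterior = 0.064988 / 0.248840 ≈ 0.261

With the extra evidence:
P(anomaly flag | cosmic-ray hit) = 0.582*0.9 + 0.81608*0.1 = 0.523800 + 0.081608 = 0.605408
The real transient source-present share is 0.81608*0.1 = 0.081608.
Hence the posterior is 0.081608/0.605408 ≈ 0.135.

Pr(real transient source | anomaly flag) ≈ 0.261; Pr(real transient source | anomaly flag, cosmic-ray hit) ≈ 0.135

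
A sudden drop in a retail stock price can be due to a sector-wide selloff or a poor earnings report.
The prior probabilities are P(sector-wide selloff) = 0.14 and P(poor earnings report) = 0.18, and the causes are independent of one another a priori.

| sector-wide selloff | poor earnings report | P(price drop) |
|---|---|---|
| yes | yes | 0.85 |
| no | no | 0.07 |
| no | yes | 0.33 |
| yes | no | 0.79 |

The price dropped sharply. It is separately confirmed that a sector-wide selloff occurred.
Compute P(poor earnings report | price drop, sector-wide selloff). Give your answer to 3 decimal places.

P(poor earnings report | price drop, sector-wide selloff) ≈ 0.191

Weight on poor earnings report=true, given the evidence: 0.85*0.18 = 0.153000
The normalizing constant is 0.79*0.82 + 0.85*0.18 = 0.800800
P(poor earnings report | price drop, sector-wide selloff) = 0.153000/0.800800 ≈ 0.191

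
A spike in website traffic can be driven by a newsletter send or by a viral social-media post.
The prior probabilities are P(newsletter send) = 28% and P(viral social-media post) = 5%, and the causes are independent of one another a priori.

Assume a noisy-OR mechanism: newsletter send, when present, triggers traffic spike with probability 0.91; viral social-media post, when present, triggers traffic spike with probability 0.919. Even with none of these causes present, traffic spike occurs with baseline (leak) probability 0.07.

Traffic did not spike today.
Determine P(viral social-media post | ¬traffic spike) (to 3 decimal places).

Under noisy-OR, P(traffic spike | causes) = 1 − (1−0.07)·∏(1−qᵢ) over the active causes.
Numerator (weight on configurations with viral social-media post): 0.002712 + 0.000095 = 0.002807
The normalizing constant is 0.93*0.72*0.95 + 0.07533*0.72*0.05 + 0.0837*0.28*0.95 + 0.00678*0.28*0.05 = 0.661191
Posterior = 0.002807 / 0.661191 ≈ 0.004

P(viral social-media post | ¬traffic spike) ≈ 0.004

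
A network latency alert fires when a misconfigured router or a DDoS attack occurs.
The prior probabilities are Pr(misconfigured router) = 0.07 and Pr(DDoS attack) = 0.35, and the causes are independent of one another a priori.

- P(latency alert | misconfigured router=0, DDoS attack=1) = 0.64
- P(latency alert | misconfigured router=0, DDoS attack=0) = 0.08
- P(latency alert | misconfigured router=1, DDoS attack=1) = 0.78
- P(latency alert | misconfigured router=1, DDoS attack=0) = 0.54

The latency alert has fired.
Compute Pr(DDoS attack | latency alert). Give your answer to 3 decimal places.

For the numerator, keep only DDoS attack=true terms: 0.208320 + 0.019110 = 0.227430
Normalizer over all consistent configurations: 0.08×0.93×0.65 + 0.64×0.93×0.35 + 0.54×0.07×0.65 + 0.78×0.07×0.35 = 0.300360
Posterior = 0.227430 / 0.300360 ≈ 0.757

Pr(DDoS attack | latency alert) ≈ 0.757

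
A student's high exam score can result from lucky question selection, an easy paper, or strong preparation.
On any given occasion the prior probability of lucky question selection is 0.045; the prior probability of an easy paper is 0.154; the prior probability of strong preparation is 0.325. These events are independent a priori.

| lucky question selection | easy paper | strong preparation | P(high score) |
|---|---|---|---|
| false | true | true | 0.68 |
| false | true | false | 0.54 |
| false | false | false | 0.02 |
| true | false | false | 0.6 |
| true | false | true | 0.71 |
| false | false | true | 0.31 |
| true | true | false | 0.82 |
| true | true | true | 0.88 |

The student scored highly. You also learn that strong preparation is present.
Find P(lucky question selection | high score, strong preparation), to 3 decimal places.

For the numerator, keep only lucky question selection=true terms: 0.027030 + 0.006098 = 0.033128
Denominator P(high score | strong preparation): 0.31×0.955×0.846 + 0.68×0.955×0.154 + 0.71×0.045×0.846 + 0.88×0.045×0.154 = 0.383594
P(lucky question selection | high score, strong preparation) = 0.033128/0.383594 ≈ 0.086

P(lucky question selection | high score, strong preparation) ≈ 0.086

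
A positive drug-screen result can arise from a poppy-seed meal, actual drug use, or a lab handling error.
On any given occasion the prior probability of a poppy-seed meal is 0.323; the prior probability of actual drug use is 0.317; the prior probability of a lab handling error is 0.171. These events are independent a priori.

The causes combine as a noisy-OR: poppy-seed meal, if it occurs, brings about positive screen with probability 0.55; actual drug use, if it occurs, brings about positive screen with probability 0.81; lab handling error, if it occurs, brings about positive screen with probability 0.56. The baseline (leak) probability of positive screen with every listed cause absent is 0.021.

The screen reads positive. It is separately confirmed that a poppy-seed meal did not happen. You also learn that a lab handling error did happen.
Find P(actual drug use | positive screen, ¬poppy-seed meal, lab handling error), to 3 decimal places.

Under noisy-OR, P(positive screen | causes) = 1 − (1−0.021)·∏(1−qᵢ) over the active causes.
Sum P(positive screen|·) weighted by the priors over both values of actual drug use:
  P(positive screen | ¬poppy-seed meal, lab handling error) = 0.56924×0.683 + 0.918156×0.317
        = 0.388791 + 0.291055 = 0.679846
Keeping only the actual drug use-present terms gives 0.291055, so
  P(actual drug use | positive screen, ¬poppy-seed meal, lab handling error) = 0.291055 / 0.679846 ≈ 0.428

P(actual drug use | positive screen, ¬poppy-seed meal, lab handling error) ≈ 0.428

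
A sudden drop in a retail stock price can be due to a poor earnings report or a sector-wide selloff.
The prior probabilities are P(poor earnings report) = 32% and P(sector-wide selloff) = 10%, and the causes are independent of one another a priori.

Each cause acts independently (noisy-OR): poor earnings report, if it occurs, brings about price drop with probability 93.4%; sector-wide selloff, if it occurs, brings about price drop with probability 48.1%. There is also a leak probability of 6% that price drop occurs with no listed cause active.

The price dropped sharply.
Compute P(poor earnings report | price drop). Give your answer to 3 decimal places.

P(poor earnings report | price drop) ≈ 0.808

Under noisy-OR, P(price drop | causes) = 1 − (1−0.06)·∏(1−qᵢ) over the active causes.
Sum P(price drop|·) weighted by the priors over the 4 (poor earnings report, sector-wide selloff) configurations:
  P(price drop) = 0.06·0.68·0.9 + 0.51214·0.68·0.1 + 0.93796·0.32·0.9 + 0.967801·0.32·0.1
        = 0.036720 + 0.034826 + 0.270132 + 0.030970 = 0.372648
The terms with poor earnings report present sum to 0.301102, so
  P(poor earnings report | price drop) = 0.301102 / 0.372648 ≈ 0.808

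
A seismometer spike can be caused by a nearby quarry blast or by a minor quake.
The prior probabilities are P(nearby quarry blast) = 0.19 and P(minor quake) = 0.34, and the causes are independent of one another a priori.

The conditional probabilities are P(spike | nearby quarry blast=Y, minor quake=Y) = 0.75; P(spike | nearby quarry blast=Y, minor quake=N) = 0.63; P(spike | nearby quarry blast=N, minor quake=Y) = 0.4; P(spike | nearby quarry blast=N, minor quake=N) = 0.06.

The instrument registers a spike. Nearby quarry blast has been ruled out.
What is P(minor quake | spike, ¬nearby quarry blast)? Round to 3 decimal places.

P(minor quake | spike, ¬nearby quarry blast) ≈ 0.774

P(spike | ¬nearby quarry blast) = 0.06·0.66 + 0.4·0.34 = 0.039600 + 0.136000 = 0.175600
The minor quake-present share is 0.4·0.34 = 0.136000.
Hence the posterior is 0.136000/0.175600 ≈ 0.774.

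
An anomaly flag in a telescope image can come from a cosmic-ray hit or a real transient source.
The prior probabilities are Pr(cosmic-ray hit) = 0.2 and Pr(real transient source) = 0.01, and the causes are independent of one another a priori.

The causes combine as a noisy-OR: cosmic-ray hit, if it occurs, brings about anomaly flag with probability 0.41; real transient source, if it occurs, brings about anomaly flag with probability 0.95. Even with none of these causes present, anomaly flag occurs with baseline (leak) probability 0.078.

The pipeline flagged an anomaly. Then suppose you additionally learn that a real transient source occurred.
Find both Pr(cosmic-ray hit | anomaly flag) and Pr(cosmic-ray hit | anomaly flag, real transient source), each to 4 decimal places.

Pr(cosmic-ray hit | anomaly flag) ≈ 0.5706; Pr(cosmic-ray hit | anomaly flag, real transient source) ≈ 0.2032

Under noisy-OR, P(anomaly flag | causes) = 1 − (1−0.078)·∏(1−qᵢ) over the active causes.
By total probability over the 4 (cosmic-ray hit, real transient source) configurations:
  P(anomaly flag) = 0.078×0.8×0.99 + 0.9539×0.8×0.01 + 0.45602×0.2×0.99 + 0.972801×0.2×0.01
        = 0.061776 + 0.007631 + 0.090292 + 0.001946 = 0.161645
The terms with cosmic-ray hit present sum to 0.092238, so
  P(cosmic-ray hit | anomaly flag) = 0.092238 / 0.161645 ≈ 0.5706

With the extra evidence:
Sum P(anomaly flag|·) weighted by the priors over both values of cosmic-ray hit:
  P(anomaly flag | real transient source) = 0.9539*0.8 + 0.972801*0.2
        = 0.763120 + 0.194560 = 0.957680
Keeping only the cosmic-ray hit-present terms gives 0.194560, so
  P(cosmic-ray hit | anomaly flag, real transient source) = 0.194560 / 0.957680 ≈ 0.2032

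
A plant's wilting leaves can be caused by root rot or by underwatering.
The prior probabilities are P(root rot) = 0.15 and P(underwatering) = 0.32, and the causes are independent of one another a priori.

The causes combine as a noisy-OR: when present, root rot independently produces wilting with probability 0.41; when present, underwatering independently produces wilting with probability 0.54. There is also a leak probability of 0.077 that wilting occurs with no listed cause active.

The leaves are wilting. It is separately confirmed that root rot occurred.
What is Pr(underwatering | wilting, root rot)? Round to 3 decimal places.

Pr(underwatering | wilting, root rot) ≈ 0.436

Under noisy-OR, P(wilting | causes) = 1 − (1−0.077)·∏(1−qᵢ) over the active causes.
By total probability over both values of underwatering:
  P(wilting | root rot) = 0.45543×0.68 + 0.749498×0.32
        = 0.309692 + 0.239839 = 0.549531
The terms with underwatering present sum to 0.239839, so
  P(underwatering | wilting, root rot) = 0.239839 / 0.549531 ≈ 0.436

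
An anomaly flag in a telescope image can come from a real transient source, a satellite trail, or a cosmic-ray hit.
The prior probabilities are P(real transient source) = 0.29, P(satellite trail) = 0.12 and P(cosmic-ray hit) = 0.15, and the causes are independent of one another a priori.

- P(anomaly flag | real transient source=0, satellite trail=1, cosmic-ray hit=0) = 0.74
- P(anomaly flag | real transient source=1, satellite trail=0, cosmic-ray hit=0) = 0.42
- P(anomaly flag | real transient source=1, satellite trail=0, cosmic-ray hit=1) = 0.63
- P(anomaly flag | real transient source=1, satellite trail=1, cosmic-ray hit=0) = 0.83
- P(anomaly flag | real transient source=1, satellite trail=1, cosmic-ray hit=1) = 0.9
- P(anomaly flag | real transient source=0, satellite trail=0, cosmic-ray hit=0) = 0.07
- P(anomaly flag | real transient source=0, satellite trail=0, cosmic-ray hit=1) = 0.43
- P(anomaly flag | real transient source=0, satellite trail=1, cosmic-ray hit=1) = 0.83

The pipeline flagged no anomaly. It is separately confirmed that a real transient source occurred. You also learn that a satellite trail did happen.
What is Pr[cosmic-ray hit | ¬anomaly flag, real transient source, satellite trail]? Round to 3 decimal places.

P(¬anomaly flag | real transient source, satellite trail) = 0.17×0.85 + 0.1×0.15 = 0.144500 + 0.015000 = 0.159500
Of this, 0.015000 comes from 0.1×0.15 (the cosmic-ray hit=true cases).
So P(cosmic-ray hit | ¬anomaly flag, real transient source, satellite trail) = 0.015000/0.159500 ≈ 0.094.

Pr[cosmic-ray hit | ¬anomaly flag, real transient source, satellite trail] ≈ 0.094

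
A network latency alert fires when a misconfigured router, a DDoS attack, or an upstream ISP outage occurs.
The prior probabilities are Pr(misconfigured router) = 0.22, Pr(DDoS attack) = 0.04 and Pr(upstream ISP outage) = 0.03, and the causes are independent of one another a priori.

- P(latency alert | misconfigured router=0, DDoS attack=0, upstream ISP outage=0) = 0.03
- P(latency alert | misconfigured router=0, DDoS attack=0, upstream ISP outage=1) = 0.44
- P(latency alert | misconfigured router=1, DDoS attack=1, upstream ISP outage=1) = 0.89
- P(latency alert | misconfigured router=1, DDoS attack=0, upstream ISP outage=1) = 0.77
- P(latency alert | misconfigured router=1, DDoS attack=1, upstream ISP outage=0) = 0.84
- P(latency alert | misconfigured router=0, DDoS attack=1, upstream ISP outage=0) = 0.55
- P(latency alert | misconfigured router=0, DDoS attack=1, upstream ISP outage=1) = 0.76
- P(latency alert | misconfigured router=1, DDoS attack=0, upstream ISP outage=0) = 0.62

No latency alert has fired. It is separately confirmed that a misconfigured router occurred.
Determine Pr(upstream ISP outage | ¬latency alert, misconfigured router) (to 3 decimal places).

Weight on upstream ISP outage=true, given the evidence: 0.006624 + 0.000132 = 0.006756
Denominator P(¬latency alert | misconfigured router): 0.38*0.96*0.97 + 0.23*0.96*0.03 + 0.16*0.04*0.97 + 0.11*0.04*0.03 = 0.366820
P(upstream ISP outage | ¬latency alert, misconfigured router) = 0.006756/0.366820 ≈ 0.018

Pr(upstream ISP outage | ¬latency alert, misconfigured router) ≈ 0.018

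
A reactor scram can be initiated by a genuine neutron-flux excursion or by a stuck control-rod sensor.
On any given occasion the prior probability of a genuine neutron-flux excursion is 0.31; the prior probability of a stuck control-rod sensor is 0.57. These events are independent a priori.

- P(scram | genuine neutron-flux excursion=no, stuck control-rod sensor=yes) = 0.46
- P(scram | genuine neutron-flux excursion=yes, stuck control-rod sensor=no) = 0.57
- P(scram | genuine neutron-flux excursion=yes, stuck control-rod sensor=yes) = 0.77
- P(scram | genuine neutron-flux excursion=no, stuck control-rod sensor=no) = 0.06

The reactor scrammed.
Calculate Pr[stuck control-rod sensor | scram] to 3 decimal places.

Pr[stuck control-rod sensor | scram] ≈ 0.772

For the numerator, keep only stuck control-rod sensor=true terms: 0.180918 + 0.136059 = 0.316977
Denominator P(scram): 0.06*0.69*0.43 + 0.46*0.69*0.57 + 0.57*0.31*0.43 + 0.77*0.31*0.57 = 0.410760
P(stuck control-rod sensor | scram) = 0.316977/0.410760 ≈ 0.772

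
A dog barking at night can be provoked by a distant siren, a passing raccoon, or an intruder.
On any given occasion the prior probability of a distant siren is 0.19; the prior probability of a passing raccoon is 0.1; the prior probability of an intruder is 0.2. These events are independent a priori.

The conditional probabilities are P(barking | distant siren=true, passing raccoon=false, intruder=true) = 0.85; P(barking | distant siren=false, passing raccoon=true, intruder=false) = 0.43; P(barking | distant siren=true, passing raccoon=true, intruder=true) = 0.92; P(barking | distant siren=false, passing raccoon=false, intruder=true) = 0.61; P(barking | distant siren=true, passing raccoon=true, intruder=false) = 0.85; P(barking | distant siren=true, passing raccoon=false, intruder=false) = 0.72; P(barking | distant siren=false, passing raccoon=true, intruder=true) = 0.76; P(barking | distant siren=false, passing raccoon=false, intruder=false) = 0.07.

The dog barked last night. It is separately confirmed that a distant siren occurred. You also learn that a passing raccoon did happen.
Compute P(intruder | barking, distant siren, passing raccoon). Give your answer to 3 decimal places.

P(intruder | barking, distant siren, passing raccoon) ≈ 0.213

Sum P(barking|·) weighted by the priors over both values of intruder:
  P(barking | distant siren, passing raccoon) = 0.85·0.8 + 0.92·0.2
        = 0.680000 + 0.184000 = 0.864000
Configurations with intruder contribute 0.184000, so
  P(intruder | barking, distant siren, passing raccoon) = 0.184000 / 0.864000 ≈ 0.213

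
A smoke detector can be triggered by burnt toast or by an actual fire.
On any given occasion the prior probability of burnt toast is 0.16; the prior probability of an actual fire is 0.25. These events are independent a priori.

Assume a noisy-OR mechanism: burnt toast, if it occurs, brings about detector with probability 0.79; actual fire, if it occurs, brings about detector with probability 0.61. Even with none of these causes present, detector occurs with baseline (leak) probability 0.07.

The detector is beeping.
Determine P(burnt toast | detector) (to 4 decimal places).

P(burnt toast | detector) ≈ 0.4287

Under noisy-OR, P(detector | causes) = 1 − (1−0.07)·∏(1−qᵢ) over the active causes.
P(detector) = 0.07·0.84·0.75 + 0.6373·0.84·0.25 + 0.8047·0.16·0.75 + 0.923833·0.16·0.25 = 0.044100 + 0.133833 + 0.096564 + 0.036953 = 0.311450
Of this, 0.133517 comes from 0.096564 + 0.036953 (the burnt toast=true cases).
So P(burnt toast | detector) = 0.133517/0.311450 ≈ 0.4287.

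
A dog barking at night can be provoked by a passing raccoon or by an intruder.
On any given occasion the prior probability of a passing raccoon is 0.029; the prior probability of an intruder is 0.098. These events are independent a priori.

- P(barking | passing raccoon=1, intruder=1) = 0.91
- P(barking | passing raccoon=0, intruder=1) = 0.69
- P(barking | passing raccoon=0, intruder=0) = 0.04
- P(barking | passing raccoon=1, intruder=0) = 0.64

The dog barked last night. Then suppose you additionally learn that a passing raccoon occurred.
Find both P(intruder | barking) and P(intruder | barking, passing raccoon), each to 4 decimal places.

P(intruder | barking) ≈ 0.5686; P(intruder | barking, passing raccoon) ≈ 0.1338

By total probability over the 4 (passing raccoon, intruder) configurations:
  P(barking) = 0.04*0.971*0.902 + 0.69*0.971*0.098 + 0.64*0.029*0.902 + 0.91*0.029*0.098
        = 0.035034 + 0.065659 + 0.016741 + 0.002586 = 0.120020
The terms with intruder present sum to 0.068245, so
  P(intruder | barking) = 0.068245 / 0.120020 ≈ 0.5686

With the extra evidence:
For the numerator, keep only intruder=true terms: 0.91·0.098 = 0.089180
Denominator P(barking | passing raccoon): 0.64·0.902 + 0.91·0.098 = 0.666460
Posterior = 0.089180 / 0.666460 ≈ 0.1338
Conditioning on passing raccoon lowers the posterior on intruder: the classic explaining-away effect in a common-effect structure.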